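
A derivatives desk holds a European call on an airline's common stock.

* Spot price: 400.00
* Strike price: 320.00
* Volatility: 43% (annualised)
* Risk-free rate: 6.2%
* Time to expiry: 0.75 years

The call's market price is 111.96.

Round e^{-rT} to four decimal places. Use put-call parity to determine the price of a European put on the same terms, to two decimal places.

exp(−rT) = exp(−0.062·0.75) = 0.9546
Put-call parity: C − P = S − K·e^(−rT) = 400 − 320·0.9546 = 400 − 305.4720 = 94.5280
P = C − (C − P) = 111.96 − (94.5280) = 17.4320

17.43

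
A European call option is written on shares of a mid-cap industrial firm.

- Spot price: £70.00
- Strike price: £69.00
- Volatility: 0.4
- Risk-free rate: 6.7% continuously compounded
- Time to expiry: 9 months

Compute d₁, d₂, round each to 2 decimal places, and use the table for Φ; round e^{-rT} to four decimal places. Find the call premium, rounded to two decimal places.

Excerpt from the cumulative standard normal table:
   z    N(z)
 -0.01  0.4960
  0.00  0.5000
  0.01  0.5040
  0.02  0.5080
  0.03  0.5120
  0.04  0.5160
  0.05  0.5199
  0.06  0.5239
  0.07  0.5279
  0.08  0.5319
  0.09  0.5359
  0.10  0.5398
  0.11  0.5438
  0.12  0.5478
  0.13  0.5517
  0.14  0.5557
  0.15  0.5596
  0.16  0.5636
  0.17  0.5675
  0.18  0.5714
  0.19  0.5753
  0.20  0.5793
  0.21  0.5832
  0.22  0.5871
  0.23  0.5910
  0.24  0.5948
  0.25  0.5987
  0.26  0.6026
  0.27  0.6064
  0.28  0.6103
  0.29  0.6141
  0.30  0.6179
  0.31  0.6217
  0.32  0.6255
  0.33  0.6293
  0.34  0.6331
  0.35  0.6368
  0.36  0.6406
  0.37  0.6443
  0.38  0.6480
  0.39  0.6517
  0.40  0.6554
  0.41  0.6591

£11.77

σ√T = 0.4 × 0.8660 = 0.3464
ln(S/K) + (r + σ²/2)T = ln(70/69) + (0.067 + 0.4²/2)·0.75 = 0.0144 + 0.1103 = 0.1246
d₁ = 0.1246 / 0.3464 = 0.3598 → 0.36
d₂ = d₁ − σ√T = 0.3598 − 0.3464 = 0.0134 → 0.01
exp(−rT) = exp(−0.067·0.75) = 0.9510
C = 70·N(0.36) − 69·0.9510·N(0.01) = 70·0.6406 − 69·0.9510·0.5040 = 44.8420 − 33.0720 = 11.7700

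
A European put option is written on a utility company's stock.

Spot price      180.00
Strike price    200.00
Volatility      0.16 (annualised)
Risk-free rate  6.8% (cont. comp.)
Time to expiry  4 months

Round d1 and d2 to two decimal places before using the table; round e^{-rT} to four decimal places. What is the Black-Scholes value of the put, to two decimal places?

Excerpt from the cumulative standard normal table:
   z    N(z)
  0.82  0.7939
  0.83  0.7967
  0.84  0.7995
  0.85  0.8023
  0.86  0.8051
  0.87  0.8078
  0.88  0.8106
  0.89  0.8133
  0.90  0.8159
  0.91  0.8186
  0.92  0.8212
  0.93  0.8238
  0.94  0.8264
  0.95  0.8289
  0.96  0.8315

σ√T = 0.16 × 0.5774 = 0.0924
ln(S/K) + (r + σ²/2)T = ln(180/200) + (0.068 + 0.16²/2)·0.3333 = -0.1054 + 0.0269 = -0.0784
d₁ = -0.0784 / 0.0924 = -0.8490 ≈ -0.85
d₂ = d₁ − σ√T = -0.8490 − 0.0924 = -0.9414 ≈ -0.94
exp(−rT) = exp(−0.068·0.3333) = 0.9776
N(−d₂) = N(0.94) = 0.8264;  N(−d₁) = N(0.85) = 0.8023
P = 200·0.9776·0.8264 − 180·0.8023 = 161.5777 − 144.4140 = 17.1637

17.16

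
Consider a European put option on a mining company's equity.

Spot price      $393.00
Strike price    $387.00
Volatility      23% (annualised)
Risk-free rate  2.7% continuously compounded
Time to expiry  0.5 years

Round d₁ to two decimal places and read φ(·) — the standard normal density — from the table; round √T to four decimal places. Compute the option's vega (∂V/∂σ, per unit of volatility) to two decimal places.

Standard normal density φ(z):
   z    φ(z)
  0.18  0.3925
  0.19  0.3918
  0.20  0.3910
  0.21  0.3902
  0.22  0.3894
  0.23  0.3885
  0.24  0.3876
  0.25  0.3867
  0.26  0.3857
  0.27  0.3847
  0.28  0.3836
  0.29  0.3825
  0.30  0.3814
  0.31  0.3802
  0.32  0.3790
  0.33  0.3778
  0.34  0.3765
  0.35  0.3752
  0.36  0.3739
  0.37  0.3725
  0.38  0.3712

T = 0.5;  σ√T = 0.1626
d₁ = [ln(393/387) + (0.027 + ½·0.23²)·0.5] / (σ√T) = (0.0154 + 0.0267) / 0.1626 = 0.2589 ⇒ 0.26
√T = √0.5 = 0.7071
φ(d₁) = φ(0.26) = 0.3857
vega = S·φ(d₁)·√T = 393·0.3857·0.7071 = 107.1823

107.18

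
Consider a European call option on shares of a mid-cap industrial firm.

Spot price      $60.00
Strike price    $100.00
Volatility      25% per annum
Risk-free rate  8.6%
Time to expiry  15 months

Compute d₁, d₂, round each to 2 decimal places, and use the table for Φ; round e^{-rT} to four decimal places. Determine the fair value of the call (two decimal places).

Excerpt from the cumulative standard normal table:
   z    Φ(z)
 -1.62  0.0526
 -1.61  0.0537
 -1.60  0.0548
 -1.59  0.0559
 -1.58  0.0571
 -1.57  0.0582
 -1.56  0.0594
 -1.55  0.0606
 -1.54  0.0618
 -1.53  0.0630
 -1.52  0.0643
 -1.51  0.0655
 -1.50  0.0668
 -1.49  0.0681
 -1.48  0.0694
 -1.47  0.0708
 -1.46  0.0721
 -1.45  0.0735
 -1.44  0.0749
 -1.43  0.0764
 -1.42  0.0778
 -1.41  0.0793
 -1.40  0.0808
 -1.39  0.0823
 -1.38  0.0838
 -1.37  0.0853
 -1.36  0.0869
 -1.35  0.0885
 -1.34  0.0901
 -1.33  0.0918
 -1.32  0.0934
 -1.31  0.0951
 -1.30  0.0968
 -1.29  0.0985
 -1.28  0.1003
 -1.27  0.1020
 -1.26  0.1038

σ√T = 0.25 × 1.1180 = 0.2795
d₁ = [ln(60/100) + (0.086 + 0.25²/2)·1.25] / 0.2795 = [-0.5108 + 0.1466] / 0.2795 = -1.3032 ⇒ -1.30
d₂ = d₁ − σ√T = -1.3032 − 0.2795 = -1.5827 ⇒ -1.58
e^(−rT) = e^(−0.086·1.25) = 0.8981
C = 60·N(-1.30) − 100·0.8981·N(-1.58) = 60·0.0968 − 100·0.8981·0.0571 = 5.8080 − 5.1282 = 0.6798

$0.68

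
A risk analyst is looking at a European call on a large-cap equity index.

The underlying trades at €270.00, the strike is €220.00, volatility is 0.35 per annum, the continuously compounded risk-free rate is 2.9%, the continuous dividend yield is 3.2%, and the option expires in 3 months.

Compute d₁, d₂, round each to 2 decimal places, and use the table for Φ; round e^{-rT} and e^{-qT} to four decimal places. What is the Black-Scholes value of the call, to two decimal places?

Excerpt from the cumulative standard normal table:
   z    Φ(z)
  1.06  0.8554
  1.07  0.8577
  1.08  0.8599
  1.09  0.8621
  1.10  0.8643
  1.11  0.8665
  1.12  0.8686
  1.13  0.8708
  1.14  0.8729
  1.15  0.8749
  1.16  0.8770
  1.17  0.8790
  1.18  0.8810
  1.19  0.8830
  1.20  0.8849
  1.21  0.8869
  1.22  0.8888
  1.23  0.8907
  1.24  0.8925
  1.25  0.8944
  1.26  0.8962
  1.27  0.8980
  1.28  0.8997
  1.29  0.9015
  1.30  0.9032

σ√T = 0.35 × 0.5000 = 0.1750
d₁ = [ln(270/220) + (0.029 − 0.032 + 0.35²/2)·0.25] / 0.1750 = [0.2048 + 0.0146] / 0.1750 = 1.2535 ≈ 1.25
d₂ = d₁ − σ√T = 1.2535 − 0.1750 = 1.0785 ≈ 1.08
e^(−qT) = e^(−0.032·0.25) = 0.9920;  e^(−rT) = e^(−0.029·0.25) = 0.9928
N(d₁) = N(1.25) = 0.8944;  N(d₂) = N(1.08) = 0.8599
C = 270·0.9920·0.8944 − 220·0.9928·0.8599 = 239.5561 − 187.8159 = 51.7402

€51.74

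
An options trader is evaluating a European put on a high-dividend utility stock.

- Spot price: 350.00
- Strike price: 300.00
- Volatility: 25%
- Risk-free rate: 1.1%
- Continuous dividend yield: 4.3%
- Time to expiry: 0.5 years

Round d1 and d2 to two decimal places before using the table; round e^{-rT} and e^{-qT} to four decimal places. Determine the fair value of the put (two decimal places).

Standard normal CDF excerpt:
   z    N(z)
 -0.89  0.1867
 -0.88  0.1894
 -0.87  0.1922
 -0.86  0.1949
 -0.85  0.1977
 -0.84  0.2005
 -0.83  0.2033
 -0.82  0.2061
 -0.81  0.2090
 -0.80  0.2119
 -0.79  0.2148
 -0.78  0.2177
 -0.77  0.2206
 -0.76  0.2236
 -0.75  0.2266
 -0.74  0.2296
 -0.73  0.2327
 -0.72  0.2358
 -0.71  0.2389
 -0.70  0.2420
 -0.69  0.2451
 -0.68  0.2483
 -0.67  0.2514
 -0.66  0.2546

7.29

σ√T = 0.25·√0.5 = 0.1768
d₁ = [ln(350/300) + (0.011 − 0.043 + 0.25²/2)·0.5] / 0.1768 = [0.1542 − 0.0004] / 0.1768 = 0.8699 which rounds to 0.87
d₂ = d₁ − σ√T = 0.8699 − 0.1768 = 0.6931 which rounds to 0.69
e^(−qT) = e^(−0.043·0.5) = 0.9787;  e^(−rT) = e^(−0.011·0.5) = 0.9945
P = 300·0.9945·N(-0.69) − 350·0.9787·N(-0.87) = 300·0.9945·0.2451 − 350·0.9787·0.1922 = 73.1256 − 65.8371 = 7.2884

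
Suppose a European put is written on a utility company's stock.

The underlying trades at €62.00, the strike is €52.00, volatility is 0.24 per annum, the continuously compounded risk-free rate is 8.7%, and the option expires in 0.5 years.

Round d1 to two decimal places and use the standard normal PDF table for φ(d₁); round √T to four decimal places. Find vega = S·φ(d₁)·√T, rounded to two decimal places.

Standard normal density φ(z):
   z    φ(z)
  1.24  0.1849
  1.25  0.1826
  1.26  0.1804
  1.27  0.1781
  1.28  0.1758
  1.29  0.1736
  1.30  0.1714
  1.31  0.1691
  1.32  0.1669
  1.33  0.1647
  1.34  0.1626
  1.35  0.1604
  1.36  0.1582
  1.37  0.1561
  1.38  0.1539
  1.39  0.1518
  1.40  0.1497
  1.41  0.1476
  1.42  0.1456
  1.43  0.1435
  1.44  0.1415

6.75

σ√T = 0.24 × 0.7071 = 0.1697
ln(S/K) + (r + σ²/2)T = ln(62/52) + (0.087 + 0.24²/2)·0.5 = 0.1759 + 0.0579 = 0.2338
d₁ = 0.2338 / 0.1697 = 1.3776 → 1.38
√T = √0.5 = 0.7071
φ(d₁) = φ(1.38) = 0.1539
vega = S·φ(d₁)·√T = 62·0.1539·0.7071 = 6.7470
(Call and put vega coincide under Black-Scholes.)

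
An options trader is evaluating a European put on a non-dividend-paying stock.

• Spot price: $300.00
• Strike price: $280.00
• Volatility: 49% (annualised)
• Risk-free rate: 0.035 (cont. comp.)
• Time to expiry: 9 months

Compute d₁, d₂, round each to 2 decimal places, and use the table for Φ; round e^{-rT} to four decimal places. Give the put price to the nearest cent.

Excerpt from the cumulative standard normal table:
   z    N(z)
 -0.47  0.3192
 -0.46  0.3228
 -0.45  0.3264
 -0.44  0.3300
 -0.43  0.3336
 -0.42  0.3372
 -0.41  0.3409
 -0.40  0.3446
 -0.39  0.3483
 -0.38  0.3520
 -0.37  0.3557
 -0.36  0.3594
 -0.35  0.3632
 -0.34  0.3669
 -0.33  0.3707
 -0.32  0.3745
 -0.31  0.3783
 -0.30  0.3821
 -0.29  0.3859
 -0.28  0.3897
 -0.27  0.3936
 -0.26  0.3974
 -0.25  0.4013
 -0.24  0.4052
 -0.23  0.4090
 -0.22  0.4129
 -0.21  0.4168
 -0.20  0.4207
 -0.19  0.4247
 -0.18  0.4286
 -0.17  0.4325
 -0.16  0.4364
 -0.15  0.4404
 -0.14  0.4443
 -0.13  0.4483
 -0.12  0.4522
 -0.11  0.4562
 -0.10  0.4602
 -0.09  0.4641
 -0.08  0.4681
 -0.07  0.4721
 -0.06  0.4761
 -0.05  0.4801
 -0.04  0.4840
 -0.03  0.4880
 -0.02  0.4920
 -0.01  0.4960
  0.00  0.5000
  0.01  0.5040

$36.28

σ√T = 0.49 × 0.8660 = 0.4244
d₁ = [ln(300/280) + (0.035 + 0.49²/2)·0.75] / 0.4244 = [0.0690 + 0.1163] / 0.4244 = 0.4366 → 0.44
d₂ = d₁ − σ√T = 0.4366 − 0.4244 = 0.0123 → 0.01
exp(−rT) = exp(−0.035·0.75) = 0.9741
N(−d₂) = N(-0.01) = 0.4960;  N(−d₁) = N(-0.44) = 0.3300
P = 280·0.9741·0.4960 − 300·0.3300 = 135.2830 − 99.0000 = 36.2830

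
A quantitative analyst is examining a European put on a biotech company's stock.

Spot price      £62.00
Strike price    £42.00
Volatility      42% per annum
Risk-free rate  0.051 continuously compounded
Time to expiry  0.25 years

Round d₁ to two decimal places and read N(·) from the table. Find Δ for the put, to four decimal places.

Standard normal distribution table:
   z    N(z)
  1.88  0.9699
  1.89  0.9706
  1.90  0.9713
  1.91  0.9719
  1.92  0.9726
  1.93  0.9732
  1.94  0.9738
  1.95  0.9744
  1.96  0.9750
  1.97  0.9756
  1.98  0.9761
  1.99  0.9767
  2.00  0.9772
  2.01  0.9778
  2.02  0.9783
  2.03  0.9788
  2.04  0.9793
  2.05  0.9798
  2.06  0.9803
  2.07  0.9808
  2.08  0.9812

-0.0217

σ√T = 0.42·√0.25 = 0.2100
d₁ = [ln(62/42) + (0.051 + 0.42²/2)·0.25] / 0.2100 = [0.3895 + 0.0348] / 0.2100 = 2.0203 which rounds to 2.02
N(d₁) = N(2.02) = 0.9783
Δ_put = N(d₁) − 1 = 0.9783 − 1 = -0.0217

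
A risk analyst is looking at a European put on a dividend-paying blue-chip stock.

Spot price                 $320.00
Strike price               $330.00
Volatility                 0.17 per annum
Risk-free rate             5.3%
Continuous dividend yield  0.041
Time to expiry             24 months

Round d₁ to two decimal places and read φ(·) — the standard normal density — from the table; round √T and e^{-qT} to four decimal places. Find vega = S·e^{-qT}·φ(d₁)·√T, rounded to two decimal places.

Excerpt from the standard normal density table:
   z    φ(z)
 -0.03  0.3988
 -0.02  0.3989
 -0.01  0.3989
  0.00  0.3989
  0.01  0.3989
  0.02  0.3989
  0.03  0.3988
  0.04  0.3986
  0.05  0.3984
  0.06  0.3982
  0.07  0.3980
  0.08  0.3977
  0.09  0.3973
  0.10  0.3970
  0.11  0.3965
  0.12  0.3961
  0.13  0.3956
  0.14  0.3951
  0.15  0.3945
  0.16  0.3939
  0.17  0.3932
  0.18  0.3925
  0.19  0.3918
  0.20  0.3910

165.65

T = 2;  σ√T = 0.2404
d₁ = [ln(320/330) + (0.053 − 0.041 + 0.17²/2)·2] / 0.2404 = [-0.0308 + 0.0529] / 0.2404 = 0.0920 ≈ 0.09
√T = √2 = 1.4142
φ(d₁) = φ(0.09) = 0.3973
e^(−qT) = e^(−0.041·2) = 0.9213
vega = S·e^(−qT)·φ(d₁)·√T = 320·0.9213·0.3973·1.4142 = 165.6458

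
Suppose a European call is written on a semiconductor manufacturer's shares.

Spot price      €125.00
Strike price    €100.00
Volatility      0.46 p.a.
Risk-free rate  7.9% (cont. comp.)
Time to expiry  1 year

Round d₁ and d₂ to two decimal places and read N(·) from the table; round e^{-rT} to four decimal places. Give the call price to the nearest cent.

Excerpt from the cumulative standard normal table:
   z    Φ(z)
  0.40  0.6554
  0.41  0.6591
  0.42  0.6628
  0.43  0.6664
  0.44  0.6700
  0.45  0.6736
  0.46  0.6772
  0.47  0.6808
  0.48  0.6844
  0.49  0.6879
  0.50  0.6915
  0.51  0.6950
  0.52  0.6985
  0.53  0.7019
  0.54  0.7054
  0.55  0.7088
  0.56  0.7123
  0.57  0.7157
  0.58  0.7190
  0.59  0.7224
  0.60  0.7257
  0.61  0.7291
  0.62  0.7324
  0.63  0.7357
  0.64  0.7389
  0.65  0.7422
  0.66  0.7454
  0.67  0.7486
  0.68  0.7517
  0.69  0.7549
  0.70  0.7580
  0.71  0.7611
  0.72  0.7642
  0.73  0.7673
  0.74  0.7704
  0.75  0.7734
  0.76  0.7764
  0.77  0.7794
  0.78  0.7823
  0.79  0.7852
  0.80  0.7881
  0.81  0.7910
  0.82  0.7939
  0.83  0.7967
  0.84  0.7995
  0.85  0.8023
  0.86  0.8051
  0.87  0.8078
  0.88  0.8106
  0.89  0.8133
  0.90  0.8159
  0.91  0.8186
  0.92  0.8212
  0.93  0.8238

€40.09

σ√T = 0.46 × 1.0000 = 0.4600
d₁ = [ln(125/100) + (0.079 + ½·0.46²)·1] / (σ√T) = (0.2231 + 0.1848) / 0.4600 = 0.8868 which rounds to 0.89
d₂ = 0.8868 − 0.4600 = 0.4268 which rounds to 0.43
exp(−rT) = exp(−0.079·1) = 0.9240
C = 125·N(0.89) − 100·0.9240·N(0.43) = 125·0.8133 − 100·0.9240·0.6664 = 101.6625 − 61.5754 = 40.0871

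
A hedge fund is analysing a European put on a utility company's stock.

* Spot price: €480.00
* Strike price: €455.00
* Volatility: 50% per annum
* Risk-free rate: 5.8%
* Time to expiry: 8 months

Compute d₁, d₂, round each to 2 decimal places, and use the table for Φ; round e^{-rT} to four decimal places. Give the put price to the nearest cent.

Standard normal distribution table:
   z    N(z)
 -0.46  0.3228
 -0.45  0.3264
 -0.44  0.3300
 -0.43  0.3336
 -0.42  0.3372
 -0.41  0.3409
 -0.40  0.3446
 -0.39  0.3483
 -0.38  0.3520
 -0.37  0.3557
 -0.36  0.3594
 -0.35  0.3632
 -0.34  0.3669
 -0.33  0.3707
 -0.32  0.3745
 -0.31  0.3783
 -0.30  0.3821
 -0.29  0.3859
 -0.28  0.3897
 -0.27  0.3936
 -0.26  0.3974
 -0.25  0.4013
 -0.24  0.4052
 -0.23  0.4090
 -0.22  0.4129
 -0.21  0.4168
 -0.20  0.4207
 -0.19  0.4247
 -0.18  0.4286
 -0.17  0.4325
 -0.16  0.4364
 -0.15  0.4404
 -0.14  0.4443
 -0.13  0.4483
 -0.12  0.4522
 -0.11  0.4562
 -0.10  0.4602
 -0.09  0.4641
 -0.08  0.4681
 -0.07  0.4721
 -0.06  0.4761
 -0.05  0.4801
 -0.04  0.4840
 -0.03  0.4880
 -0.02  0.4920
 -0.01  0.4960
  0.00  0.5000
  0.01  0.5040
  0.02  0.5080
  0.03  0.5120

€55.25

σ√T = 0.5 × 0.8165 = 0.4082
ln(S/K) + (r + σ²/2)T = ln(480/455) + (0.058 + 0.5²/2)·0.6667 = 0.0535 + 0.1220 = 0.1755
d₁ = 0.1755 / 0.4082 = 0.4299 ≈ 0.43
d₂ = d₁ − σ√T = 0.4299 − 0.4082 = 0.0216 ≈ 0.02
exp(−rT) = exp(−0.058·0.6667) = 0.9621
N(−d₂) = N(-0.02) = 0.4920;  N(−d₁) = N(-0.43) = 0.3336
P = 455·0.9621·0.4920 − 480·0.3336 = 215.3757 − 160.1280 = 55.2477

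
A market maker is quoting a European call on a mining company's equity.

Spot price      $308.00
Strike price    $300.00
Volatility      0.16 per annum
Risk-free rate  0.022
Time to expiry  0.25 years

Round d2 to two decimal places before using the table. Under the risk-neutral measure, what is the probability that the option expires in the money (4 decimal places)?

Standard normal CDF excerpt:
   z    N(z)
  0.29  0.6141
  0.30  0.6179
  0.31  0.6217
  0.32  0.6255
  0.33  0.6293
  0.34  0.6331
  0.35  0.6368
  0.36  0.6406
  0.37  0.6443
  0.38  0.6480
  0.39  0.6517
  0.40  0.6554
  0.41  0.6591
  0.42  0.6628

T = 0.25;  σ√T = 0.0800
d₁ = [ln(308/300) + (0.022 + 0.16²/2)·0.25] / 0.0800 = [0.0263 + 0.0087] / 0.0800 = 0.4377 which rounds to 0.44
d₂ = d₁ − σ√T = 0.4377 − 0.0800 = 0.3577 which rounds to 0.36
Pr(exercise) under Q = N(d₂) = 0.6406

0.6406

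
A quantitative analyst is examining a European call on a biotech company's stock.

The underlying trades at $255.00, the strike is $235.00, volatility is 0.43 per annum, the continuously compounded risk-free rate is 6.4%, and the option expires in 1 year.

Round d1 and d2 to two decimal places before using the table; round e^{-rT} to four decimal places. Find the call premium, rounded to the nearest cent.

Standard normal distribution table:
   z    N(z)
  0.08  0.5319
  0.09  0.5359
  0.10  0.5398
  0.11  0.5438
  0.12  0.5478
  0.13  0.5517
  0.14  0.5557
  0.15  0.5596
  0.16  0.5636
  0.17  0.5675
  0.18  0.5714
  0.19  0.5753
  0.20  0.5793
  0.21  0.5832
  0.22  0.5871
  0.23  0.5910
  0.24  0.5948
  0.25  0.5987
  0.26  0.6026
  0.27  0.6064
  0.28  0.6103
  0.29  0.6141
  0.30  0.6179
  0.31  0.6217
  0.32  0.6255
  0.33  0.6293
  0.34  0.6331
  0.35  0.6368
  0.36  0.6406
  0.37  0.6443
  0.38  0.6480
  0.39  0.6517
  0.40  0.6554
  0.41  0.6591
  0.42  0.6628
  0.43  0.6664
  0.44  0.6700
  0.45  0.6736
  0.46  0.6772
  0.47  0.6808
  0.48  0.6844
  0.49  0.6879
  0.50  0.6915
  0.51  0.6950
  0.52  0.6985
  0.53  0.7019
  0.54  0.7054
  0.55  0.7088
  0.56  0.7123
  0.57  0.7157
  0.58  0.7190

$59.99

σ√T = 0.43·√1 = 0.4300
ln(S/K) + (r + σ²/2)T = ln(255/235) + (0.064 + 0.43²/2)·1 = 0.0817 + 0.1564 = 0.2381
d₁ = 0.2381 / 0.4300 = 0.5538 ⇒ 0.55
d₂ = d₁ − σ√T = 0.5538 − 0.4300 = 0.1238 ⇒ 0.12
e^(−rT) = e^(−0.064·1) = 0.9380
C = 255·N(0.55) − 235·0.9380·N(0.12) = 255·0.7088 − 235·0.9380·0.5478 = 180.7440 − 120.7516 = 59.9924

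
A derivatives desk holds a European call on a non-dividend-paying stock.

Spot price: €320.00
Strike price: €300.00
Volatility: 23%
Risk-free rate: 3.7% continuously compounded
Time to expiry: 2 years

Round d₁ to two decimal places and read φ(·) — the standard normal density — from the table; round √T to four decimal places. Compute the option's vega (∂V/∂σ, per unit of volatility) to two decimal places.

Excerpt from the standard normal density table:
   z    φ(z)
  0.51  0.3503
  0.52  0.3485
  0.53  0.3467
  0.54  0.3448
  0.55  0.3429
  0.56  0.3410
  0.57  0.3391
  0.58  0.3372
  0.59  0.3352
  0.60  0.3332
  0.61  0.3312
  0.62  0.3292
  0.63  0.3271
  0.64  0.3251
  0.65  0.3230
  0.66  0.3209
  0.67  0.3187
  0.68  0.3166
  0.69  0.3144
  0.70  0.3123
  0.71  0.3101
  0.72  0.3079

151.69

T = 2;  σ√T = 0.3253
d₁ = [ln(320/300) + (0.037 + 0.23²/2)·2] / 0.3253 = [0.0645 + 0.1269] / 0.3253 = 0.5886 ⇒ 0.59
√T = √2 = 1.4142
φ(d₁) = φ(0.59) = 0.3352
vega = S·φ(d₁)·√T = 320·0.3352·1.4142 = 151.6927
(The put has the same vega.)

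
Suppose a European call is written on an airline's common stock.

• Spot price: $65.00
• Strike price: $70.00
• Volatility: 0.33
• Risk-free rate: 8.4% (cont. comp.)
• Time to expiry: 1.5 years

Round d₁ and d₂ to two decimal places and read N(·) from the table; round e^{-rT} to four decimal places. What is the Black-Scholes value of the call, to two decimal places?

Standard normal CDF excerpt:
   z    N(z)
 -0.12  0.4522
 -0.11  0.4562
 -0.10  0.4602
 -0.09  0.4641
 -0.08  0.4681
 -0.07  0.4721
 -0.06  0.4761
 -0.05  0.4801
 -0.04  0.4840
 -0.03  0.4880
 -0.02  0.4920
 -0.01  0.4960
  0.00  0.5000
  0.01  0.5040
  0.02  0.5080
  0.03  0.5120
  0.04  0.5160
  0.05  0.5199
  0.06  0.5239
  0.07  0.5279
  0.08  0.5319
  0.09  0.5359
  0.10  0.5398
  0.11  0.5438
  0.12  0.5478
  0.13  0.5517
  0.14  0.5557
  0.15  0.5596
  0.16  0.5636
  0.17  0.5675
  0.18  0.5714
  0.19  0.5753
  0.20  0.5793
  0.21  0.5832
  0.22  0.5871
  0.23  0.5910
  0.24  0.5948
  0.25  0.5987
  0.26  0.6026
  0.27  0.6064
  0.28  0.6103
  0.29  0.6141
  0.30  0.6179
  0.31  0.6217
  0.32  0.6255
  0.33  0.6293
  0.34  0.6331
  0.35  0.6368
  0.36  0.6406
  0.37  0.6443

$11.77

σ√T = 0.33·√1.5 = 0.4042
ln(S/K) + (r + σ²/2)T = ln(65/70) + (0.084 + 0.33²/2)·1.5 = -0.0741 + 0.2077 = 0.1336
d₁ = 0.1336 / 0.4042 = 0.3305 which rounds to 0.33
d₂ = d₁ − σ√T = 0.3305 − 0.4042 = -0.0737 which rounds to -0.07
exp(−rT) = exp(−0.084·1.5) = 0.8816
N(d₁) = N(0.33) = 0.6293;  N(d₂) = N(-0.07) = 0.4721
C = 65·0.6293 − 70·0.8816·0.4721 = 40.9045 − 29.1342 = 11.7703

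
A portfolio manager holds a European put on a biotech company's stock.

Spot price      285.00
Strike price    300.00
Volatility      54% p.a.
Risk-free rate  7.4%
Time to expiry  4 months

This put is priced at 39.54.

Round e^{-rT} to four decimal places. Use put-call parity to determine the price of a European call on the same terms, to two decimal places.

31.86

exp(−rT) = exp(−0.074·0.3333) = 0.9756
Put-call parity: C − P = S − K·e^(−rT) = 285 − 300·0.9756 = 285 − 292.6800 = -7.6800
C = P + (C − P) = 39.54 + (-7.6800) = 31.8600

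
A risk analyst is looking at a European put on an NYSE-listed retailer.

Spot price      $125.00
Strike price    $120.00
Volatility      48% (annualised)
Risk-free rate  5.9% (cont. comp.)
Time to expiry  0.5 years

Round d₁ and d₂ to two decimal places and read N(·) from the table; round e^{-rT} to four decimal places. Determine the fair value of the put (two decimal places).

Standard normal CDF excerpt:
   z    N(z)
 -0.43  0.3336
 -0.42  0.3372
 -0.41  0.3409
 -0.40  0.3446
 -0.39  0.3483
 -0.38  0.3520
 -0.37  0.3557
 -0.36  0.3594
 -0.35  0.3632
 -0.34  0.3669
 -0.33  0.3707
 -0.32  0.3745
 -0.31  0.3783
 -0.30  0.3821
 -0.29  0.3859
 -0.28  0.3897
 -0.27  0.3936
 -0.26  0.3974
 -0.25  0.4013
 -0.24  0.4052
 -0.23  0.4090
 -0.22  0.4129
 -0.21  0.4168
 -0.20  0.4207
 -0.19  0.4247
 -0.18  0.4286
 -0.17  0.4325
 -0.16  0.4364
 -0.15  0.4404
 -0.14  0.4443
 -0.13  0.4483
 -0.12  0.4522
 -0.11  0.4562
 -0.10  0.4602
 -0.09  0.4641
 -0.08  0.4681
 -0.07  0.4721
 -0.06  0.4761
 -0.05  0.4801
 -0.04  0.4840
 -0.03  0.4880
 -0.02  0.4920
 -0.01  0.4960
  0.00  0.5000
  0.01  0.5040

$12.39

T = 0.5;  σ√T = 0.3394
d₁ = [ln(125/120) + (0.059 + ½·0.48²)·0.5] / (σ√T) = (0.0408 + 0.0871) / 0.3394 = 0.3769 → 0.38
d₂ = 0.3769 − 0.3394 = 0.0375 → 0.04
exp(−rT) = exp(−0.059·0.5) = 0.9709
P = 120·0.9709·N(-0.04) − 125·N(-0.38) = 120·0.9709·0.4840 − 125·0.3520 = 56.3899 − 44.0000 = 12.3899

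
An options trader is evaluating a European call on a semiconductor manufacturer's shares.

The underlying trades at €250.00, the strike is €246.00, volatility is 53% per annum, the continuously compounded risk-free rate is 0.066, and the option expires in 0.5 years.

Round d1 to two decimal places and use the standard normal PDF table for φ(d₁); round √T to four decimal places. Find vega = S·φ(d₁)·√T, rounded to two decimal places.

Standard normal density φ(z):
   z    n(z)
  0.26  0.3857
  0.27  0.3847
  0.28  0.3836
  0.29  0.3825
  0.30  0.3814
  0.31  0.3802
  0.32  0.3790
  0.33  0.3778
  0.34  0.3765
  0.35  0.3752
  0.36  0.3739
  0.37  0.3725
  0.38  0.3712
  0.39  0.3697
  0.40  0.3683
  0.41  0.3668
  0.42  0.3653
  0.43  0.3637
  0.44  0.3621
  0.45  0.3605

67.00

σ√T = 0.53 × 0.7071 = 0.3748
d₁ = [ln(250/246) + (0.066 + ½·0.53²)·0.5] / (σ√T) = (0.0161 + 0.1032) / 0.3748 = 0.3185 → 0.32
√T = √0.5 = 0.7071
φ(d₁) = φ(0.32) = 0.3790
vega = S·φ(d₁)·√T = 250·0.3790·0.7071 = 66.9977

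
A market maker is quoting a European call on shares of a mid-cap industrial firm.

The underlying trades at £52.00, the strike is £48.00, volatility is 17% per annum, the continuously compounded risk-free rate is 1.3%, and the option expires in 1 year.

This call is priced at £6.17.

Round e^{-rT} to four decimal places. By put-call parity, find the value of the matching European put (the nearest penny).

£1.55

e^(−rT) = e^(−0.013·1) = 0.9871
Put-call parity: C − P = S − K·e^(−rT) = 52 − 48·0.9871 = 52 − 47.3808 = 4.6192
P = C − (C − P) = 6.17 − (4.6192) = 1.5508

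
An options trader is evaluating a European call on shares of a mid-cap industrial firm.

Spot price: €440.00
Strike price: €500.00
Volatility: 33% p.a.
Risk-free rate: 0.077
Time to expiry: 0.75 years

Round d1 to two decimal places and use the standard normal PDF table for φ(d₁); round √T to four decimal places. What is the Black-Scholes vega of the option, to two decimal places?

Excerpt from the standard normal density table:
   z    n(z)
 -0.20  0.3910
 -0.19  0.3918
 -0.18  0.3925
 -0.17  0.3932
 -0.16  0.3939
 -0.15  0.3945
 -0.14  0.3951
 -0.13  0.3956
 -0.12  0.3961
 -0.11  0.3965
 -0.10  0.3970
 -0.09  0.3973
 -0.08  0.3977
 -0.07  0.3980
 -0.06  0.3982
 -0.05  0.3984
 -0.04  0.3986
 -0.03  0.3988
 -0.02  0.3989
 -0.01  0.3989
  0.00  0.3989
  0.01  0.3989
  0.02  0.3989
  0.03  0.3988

151.27

T = 0.75;  σ√T = 0.2858
ln(S/K) + (r + σ²/2)T = ln(440/500) + (0.077 + 0.33²/2)·0.75 = -0.1278 + 0.0986 = -0.0292
d₁ = -0.0292 / 0.2858 = -0.1023 ⇒ -0.10
√T = √0.75 = 0.8660
φ(d₁) = φ(-0.10) = 0.3970
vega = S·φ(d₁)·√T = 440·0.3970·0.8660 = 151.2729
(The put has the same vega.)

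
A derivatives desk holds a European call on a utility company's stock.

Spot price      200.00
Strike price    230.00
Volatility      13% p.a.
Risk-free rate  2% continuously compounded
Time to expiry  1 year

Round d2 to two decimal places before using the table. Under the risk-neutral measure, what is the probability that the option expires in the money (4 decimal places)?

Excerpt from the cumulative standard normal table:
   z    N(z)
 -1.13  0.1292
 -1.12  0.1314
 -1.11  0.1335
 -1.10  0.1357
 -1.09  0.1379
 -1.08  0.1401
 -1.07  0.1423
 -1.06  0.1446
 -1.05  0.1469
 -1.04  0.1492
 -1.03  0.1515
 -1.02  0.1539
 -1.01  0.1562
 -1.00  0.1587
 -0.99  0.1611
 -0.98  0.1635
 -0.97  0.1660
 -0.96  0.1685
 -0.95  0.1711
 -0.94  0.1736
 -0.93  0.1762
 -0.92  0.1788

σ√T = 0.13·√1 = 0.1300
d₁ = [ln(200/230) + (0.02 + 0.13²/2)·1] / 0.1300 = [-0.1398 + 0.0285] / 0.1300 = -0.8562 which rounds to -0.86
d₂ = d₁ − σ√T = -0.8562 − 0.1300 = -0.9862 which rounds to -0.99
Pr(exercise) under Q = N(d₂) = 0.1611

0.1611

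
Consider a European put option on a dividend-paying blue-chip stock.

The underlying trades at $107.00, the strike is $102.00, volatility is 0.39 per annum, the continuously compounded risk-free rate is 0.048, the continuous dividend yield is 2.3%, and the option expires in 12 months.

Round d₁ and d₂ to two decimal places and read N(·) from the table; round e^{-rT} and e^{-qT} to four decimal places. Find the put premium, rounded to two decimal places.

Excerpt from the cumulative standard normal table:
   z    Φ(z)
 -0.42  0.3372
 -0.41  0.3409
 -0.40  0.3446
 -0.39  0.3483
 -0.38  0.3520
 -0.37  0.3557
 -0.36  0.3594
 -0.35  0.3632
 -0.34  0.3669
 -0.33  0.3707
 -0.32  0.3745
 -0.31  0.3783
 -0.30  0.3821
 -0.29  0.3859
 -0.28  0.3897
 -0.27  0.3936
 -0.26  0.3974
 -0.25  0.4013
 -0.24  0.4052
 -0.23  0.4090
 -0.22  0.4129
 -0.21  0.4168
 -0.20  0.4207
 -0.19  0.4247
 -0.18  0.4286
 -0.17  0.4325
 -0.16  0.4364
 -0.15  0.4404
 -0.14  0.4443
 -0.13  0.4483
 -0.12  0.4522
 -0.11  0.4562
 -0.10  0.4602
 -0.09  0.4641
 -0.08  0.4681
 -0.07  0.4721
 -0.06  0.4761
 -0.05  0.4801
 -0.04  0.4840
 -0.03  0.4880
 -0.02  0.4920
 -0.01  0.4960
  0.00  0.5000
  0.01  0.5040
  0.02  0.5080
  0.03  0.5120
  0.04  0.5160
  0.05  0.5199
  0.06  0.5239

$12.19

T = 1;  σ√T = 0.3900
d₁ = [ln(107/102) + (0.048 − 0.023 + 0.39²/2)·1] / 0.3900 = [0.0479 + 0.1011] / 0.3900 = 0.3818 which rounds to 0.38
d₂ = d₁ − σ√T = 0.3818 − 0.3900 = -0.0082 which rounds to -0.01
exp(−qT) = exp(−0.023·1) = 0.9773;  exp(−rT) = exp(−0.048·1) = 0.9531
P = 102·0.9531·N(0.01) − 107·0.9773·N(-0.38) = 102·0.9531·0.5040 − 107·0.9773·0.3520 = 48.9970 − 36.8090 = 12.1879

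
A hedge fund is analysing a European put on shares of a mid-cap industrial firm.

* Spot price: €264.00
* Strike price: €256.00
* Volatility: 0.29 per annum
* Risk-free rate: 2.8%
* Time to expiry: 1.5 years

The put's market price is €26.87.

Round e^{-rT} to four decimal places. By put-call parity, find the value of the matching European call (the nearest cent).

exp(−rT) = exp(−0.028·1.5) = 0.9589
Put-call parity: C − P = S − K·e^(−rT) = 264 − 256·0.9589 = 264 − 245.4784 = 18.5216
C = P + (C − P) = 26.87 + (18.5216) = 45.3916

€45.39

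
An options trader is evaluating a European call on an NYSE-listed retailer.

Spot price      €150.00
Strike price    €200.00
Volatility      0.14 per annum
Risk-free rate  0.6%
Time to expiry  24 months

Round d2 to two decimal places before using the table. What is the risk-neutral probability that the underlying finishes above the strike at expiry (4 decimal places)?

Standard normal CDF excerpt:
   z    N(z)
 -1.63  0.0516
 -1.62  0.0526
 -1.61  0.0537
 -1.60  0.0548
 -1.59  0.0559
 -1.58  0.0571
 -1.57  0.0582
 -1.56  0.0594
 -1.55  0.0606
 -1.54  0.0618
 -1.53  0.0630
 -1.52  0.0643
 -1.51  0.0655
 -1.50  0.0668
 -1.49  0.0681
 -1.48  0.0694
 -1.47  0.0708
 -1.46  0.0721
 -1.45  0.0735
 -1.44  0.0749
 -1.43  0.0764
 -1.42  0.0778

σ√T = 0.14 × 1.4142 = 0.1980
ln(S/K) + (r + σ²/2)T = ln(150/200) + (0.006 + 0.14²/2)·2 = -0.2877 + 0.0316 = -0.2561
d₁ = -0.2561 / 0.1980 = -1.2934 which rounds to -1.29
d₂ = d₁ − σ√T = -1.2934 − 0.1980 = -1.4914 which rounds to -1.49
Risk-neutral Pr[S_T > K] = N(d₂) = N(-1.49) = 0.0681

0.0681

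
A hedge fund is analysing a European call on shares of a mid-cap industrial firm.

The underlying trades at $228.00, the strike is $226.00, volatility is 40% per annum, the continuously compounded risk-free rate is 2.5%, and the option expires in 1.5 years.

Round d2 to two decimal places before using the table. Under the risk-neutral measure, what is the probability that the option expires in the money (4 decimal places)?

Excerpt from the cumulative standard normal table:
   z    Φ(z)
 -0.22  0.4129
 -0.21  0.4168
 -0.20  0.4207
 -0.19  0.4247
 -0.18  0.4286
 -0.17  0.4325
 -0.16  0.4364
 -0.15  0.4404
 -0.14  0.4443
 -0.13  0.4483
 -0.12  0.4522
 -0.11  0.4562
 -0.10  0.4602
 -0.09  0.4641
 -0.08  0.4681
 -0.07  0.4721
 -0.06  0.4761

σ√T = 0.4·√1.5 = 0.4899
d₁ = [ln(228/226) + (0.025 + 0.4²/2)·1.5] / 0.4899 = [0.0088 + 0.1575] / 0.4899 = 0.3395 ≈ 0.34
d₂ = d₁ − σ√T = 0.3395 − 0.4899 = -0.1504 ≈ -0.15
Pr(exercise) under Q = N(d₂) = 0.4404

0.4404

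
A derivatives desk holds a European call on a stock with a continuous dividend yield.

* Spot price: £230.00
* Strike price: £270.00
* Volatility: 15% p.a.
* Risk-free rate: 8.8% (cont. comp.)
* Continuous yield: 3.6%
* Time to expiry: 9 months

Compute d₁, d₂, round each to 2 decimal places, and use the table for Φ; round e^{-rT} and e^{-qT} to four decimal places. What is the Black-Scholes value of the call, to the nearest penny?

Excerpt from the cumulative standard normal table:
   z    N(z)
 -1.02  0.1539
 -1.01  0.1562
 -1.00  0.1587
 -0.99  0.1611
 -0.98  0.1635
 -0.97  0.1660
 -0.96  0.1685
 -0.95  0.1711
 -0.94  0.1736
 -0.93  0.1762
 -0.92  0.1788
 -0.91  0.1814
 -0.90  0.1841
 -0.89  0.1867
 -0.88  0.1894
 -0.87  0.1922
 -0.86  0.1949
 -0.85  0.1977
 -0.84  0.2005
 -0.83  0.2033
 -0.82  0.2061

T = 0.75;  σ√T = 0.1299
d₁ = [ln(230/270) + (0.088 − 0.036 + 0.15²/2)·0.75] / 0.1299 = [-0.1603 + 0.0474] / 0.1299 = -0.8691 ≈ -0.87
d₂ = d₁ − σ√T = -0.8691 − 0.1299 = -0.9990 ≈ -1.00
e^(−qT) = e^(−0.036·0.75) = 0.9734;  e^(−rT) = e^(−0.088·0.75) = 0.9361
N(d₁) = N(-0.87) = 0.1922;  N(d₂) = N(-1.00) = 0.1587
C = 230·0.9734·0.1922 − 270·0.9361·0.1587 = 43.0301 − 40.1109 = 2.9192

£2.92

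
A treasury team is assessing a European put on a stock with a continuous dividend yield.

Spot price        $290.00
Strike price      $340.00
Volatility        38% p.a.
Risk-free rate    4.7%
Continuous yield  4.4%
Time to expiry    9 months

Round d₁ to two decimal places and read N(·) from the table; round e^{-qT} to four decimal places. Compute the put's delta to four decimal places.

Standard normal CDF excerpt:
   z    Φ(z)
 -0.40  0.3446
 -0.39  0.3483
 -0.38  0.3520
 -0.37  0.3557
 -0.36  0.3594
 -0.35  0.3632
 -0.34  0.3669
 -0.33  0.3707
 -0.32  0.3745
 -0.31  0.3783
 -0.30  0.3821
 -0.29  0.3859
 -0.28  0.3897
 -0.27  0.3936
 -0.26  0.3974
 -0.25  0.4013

σ√T = 0.38 × 0.8660 = 0.3291
ln(S/K) + (r − q + σ²/2)T = ln(290/340) + (0.047 − 0.044 + 0.38²/2)·0.75 = -0.1591 + 0.0564 = -0.1027
d₁ = -0.1027 / 0.3291 = -0.3120 ⇒ -0.31
N(d₁) = N(-0.31) = 0.3783
Δ_put = exp(−qT)·(N(d₁) − 1) = 0.9675·(0.3783 − 1) = -0.6015

-0.6015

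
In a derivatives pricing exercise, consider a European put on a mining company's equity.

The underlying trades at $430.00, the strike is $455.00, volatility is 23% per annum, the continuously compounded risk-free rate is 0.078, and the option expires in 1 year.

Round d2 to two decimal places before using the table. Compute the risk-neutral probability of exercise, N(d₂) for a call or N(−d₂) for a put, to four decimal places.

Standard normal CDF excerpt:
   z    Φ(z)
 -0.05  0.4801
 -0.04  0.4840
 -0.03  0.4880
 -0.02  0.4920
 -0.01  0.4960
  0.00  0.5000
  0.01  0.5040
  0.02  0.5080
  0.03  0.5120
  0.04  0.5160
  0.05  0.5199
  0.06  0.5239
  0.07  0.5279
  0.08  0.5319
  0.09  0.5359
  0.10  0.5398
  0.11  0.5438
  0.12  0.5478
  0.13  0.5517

σ√T = 0.23·√1 = 0.2300
ln(S/K) + (r + σ²/2)T = ln(430/455) + (0.078 + 0.23²/2)·1 = -0.0565 + 0.1045 = 0.0479
d₁ = 0.0479 / 0.2300 = 0.2084 which rounds to 0.21
d₂ = d₁ − σ√T = 0.2084 − 0.2300 = -0.0216 which rounds to -0.02
Pr(exercise) under Q = N(−d₂) = N(0.02) = 0.5080

0.5080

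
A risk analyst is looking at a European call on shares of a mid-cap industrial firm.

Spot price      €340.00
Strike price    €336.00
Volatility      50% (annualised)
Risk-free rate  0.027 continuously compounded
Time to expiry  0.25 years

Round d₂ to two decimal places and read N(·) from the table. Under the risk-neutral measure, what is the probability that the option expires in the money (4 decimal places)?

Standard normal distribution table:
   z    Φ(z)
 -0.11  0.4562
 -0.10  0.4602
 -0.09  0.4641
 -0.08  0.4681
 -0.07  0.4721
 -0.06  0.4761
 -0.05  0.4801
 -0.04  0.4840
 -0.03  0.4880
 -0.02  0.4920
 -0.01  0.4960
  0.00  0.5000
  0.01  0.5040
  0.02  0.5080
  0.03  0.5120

0.4801

σ√T = 0.5 × 0.5000 = 0.2500
d₁ = [ln(340/336) + (0.027 + 0.5²/2)·0.25] / 0.2500 = [0.0118 + 0.0380] / 0.2500 = 0.1993 ⇒ 0.20
d₂ = d₁ − σ√T = 0.1993 − 0.2500 = -0.0507 ⇒ -0.05
Pr(exercise) under Q = N(d₂) = 0.4801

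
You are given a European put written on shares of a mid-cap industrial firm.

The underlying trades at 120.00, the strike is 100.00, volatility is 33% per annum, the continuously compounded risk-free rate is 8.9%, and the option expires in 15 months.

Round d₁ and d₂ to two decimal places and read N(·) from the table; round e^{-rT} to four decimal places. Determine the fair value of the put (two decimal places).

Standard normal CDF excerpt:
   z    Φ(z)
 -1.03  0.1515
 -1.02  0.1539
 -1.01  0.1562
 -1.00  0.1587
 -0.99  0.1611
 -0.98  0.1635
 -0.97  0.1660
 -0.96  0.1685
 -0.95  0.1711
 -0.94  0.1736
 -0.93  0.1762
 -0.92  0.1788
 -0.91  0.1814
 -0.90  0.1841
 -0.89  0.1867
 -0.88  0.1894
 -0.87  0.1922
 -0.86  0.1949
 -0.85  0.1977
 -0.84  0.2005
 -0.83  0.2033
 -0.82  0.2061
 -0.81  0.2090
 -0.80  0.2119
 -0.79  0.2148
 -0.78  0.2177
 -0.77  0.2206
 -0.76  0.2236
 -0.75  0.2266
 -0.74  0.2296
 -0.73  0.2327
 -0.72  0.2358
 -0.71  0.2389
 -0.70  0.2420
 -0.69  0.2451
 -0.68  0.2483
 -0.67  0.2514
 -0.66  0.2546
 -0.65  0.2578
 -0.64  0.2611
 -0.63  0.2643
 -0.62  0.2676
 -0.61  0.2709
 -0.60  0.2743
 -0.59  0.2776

σ√T = 0.33·√1.25 = 0.3690
d₁ = [ln(120/100) + (0.089 + 0.33²/2)·1.25] / 0.3690 = [0.1823 + 0.1793] / 0.3690 = 0.9802 ⇒ 0.98
d₂ = d₁ − σ√T = 0.9802 − 0.3690 = 0.6112 ⇒ 0.61
exp(−rT) = exp(−0.089·1.25) = 0.8947
N(−d₂) = N(-0.61) = 0.2709;  N(−d₁) = N(-0.98) = 0.1635
P = 100·0.8947·0.2709 − 120·0.1635 = 24.2374 − 19.6200 = 4.6174

4.62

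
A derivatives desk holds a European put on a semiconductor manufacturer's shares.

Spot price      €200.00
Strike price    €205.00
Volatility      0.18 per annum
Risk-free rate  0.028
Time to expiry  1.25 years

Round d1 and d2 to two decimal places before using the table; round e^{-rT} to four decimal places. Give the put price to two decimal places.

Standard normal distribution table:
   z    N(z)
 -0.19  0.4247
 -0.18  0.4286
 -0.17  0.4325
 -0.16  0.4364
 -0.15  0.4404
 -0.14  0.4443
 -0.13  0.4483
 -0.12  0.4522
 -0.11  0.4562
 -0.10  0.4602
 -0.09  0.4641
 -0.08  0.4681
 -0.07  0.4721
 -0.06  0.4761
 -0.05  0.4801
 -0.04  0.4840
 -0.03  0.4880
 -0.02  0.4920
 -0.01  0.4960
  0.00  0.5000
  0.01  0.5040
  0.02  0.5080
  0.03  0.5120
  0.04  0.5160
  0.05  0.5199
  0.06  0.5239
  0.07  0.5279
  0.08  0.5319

σ√T = 0.18 × 1.1180 = 0.2012
ln(S/K) + (r + σ²/2)T = ln(200/205) + (0.028 + 0.18²/2)·1.25 = -0.0247 + 0.0553 = 0.0306
d₁ = 0.0306 / 0.2012 = 0.1518 ≈ 0.15
d₂ = d₁ − σ√T = 0.1518 − 0.2012 = -0.0494 ≈ -0.05
exp(−rT) = exp(−0.028·1.25) = 0.9656
P = 205·0.9656·N(0.05) − 200·N(-0.15) = 205·0.9656·0.5199 − 200·0.4404 = 102.9132 − 88.0800 = 14.8332

€14.83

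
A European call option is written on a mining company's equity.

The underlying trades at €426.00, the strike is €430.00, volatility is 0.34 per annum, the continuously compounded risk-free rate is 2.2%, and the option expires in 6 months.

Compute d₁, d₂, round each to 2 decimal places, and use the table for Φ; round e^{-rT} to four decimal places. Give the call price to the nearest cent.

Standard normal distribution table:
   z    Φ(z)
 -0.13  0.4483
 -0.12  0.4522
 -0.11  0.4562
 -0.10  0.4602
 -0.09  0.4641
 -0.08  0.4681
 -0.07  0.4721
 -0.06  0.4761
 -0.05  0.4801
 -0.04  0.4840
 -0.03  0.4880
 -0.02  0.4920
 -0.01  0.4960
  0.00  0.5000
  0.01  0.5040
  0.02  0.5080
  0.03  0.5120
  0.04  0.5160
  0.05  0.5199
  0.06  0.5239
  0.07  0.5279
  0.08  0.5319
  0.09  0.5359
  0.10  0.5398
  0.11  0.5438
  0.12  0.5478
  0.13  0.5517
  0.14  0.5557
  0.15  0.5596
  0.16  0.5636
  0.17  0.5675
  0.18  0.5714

T = 0.5;  σ√T = 0.2404
d₁ = [ln(426/430) + (0.022 + 0.34²/2)·0.5] / 0.2404 = [-0.0093 + 0.0399] / 0.2404 = 0.1271 ≈ 0.13
d₂ = d₁ − σ√T = 0.1271 − 0.2404 = -0.1133 ≈ -0.11
exp(−rT) = exp(−0.022·0.5) = 0.9891
N(d₁) = N(0.13) = 0.5517;  N(d₂) = N(-0.11) = 0.4562
C = 426·0.5517 − 430·0.9891·0.4562 = 235.0242 − 194.0278 = 40.9964

€41.00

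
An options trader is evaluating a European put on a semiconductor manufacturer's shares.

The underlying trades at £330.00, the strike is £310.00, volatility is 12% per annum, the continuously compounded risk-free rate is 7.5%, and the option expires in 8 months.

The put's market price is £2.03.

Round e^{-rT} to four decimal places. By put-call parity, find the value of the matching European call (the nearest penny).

e^(−rT) = e^(−0.075·0.6667) = 0.9512
Put-call parity: C − P = S − K·e^(−rT) = 330 − 310·0.9512 = 330 − 294.8720 = 35.1280
C = P + (C − P) = 2.03 + (35.1280) = 37.1580

£37.16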